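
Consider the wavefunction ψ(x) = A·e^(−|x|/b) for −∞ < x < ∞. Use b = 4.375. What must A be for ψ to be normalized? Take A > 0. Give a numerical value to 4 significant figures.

A ≈ 0.4781

The normalization condition is ∫|ψ|² dx = 1 from −∞ to ∞.
Using ∫₀^∞ xⁿ e^(−αx) dx = n!/αⁿ⁺¹, ∫|ψ|² dx = A²·(b).
Hence A² = 1/[b].
Plugging in b = 4.375 yields A = 0.47809.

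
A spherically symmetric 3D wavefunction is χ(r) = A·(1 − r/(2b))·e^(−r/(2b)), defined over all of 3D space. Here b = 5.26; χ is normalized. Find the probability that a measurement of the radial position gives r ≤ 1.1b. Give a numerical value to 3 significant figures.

P ≈ 0.0387

P = ∫ |χ|² 4πr² dr over r ≤ 1.1b.
The full normalization integral is A²·[8·π·b^3] = 1, fixing A².
In terms of u = r/b (A², 4π and the length scale all cancel between numerator and denominator), P = [∫_{0}^{1.1} u^2·(1 - u/2)^2·e^(-u) du] / [∫_{0}^{∞} u^2·(1 - u/2)^2·e^(-u) du].
With ∫ u^2·(1 - u/2)^2·e^(-u) du = -(u^4/4 + u^2 + 2·u + 2)·e^(-u) + C, the region integral is ≈ 0.077328 and the full one is 2.
Taking the ratio yields P = 0.03866.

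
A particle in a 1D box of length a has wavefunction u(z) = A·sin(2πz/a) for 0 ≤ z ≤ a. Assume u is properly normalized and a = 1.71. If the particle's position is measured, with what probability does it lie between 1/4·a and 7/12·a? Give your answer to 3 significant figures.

P = ∫_{1/4·a}^{7/12·a} |u(z)|² dz.
With A² fixed by ∫|u|² = 1, i.e. A² = (a/2)^(−1), substitute and integrate.
In terms of t = z/a (A² and the length scale cancel between numerator and denominator), P = [∫_{1/4}^{7/12} sin(2·π·t)^2 dt] / [∫_{0}^{1} sin(2·π·t)^2 dt].
With ∫ sin(2·π·t)^2 dt = t/2 - sin(4·π·t)/(8·π) + C, the region integral is -√(3)/(16·π) + 1/6 and the full one is 1/2.
Evaluating gives P = (-√(3)/8 + π/3)/π.

P ≈ 0.264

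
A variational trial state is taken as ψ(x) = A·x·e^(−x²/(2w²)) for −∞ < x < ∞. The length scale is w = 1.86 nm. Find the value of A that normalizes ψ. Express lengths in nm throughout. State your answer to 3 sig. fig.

We need A² ∫|f|² dx = 1, taking the integral from −∞ to ∞.
Carrying out the integral gives A² · √(π)·w^3/2.
Hence A² = 1/[√(π)·w^3/2].
Plugging in w = 1.86 yields A = 0.4188.

A ≈ 0.419 nm^(-3/2)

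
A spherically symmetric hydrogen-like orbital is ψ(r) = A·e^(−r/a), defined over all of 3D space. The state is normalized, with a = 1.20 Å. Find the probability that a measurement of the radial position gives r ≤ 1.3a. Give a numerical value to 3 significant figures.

P ≈ 0.482

Integrate the radial probability density 4πr²|ψ|² over r ≤ 1.3a.
A² is fixed by ∫₀^∞ 4πr²|ψ|² dr = 1, i.e. A² = (π·a^3)^(−1).
Substituting u = r/a, A², 4π and the length scale all cancel in the ratio: P = ∫_{0}^{1.3} u^2·e^(-2·u) du / ∫_{0}^{∞} u^2·e^(-2·u) du.
Using ∫ u^2·e^(-2·u) du = -(2·u^2 + 2·u + 1)·e^(-2·u)/4, the numerator is 1/4 - 349·e^(-13/5)/200 and the denominator is 1/4.
The region integral divided by the full integral gives P = 0.4816.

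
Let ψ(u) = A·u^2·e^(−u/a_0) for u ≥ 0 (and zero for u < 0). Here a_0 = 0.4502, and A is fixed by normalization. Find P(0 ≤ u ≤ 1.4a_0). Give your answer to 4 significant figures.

P ≈ 0.1523

|ψ|² is the probability density, so P = ∫_{0}^{1.4a_0} |ψ|² du.
With A² fixed by ∫|ψ|² = 1, i.e. A² = (3·a_0^5/4)^(−1), substitute and integrate.
Let t = u/a_0; then A² and the length scale cancel, so P = ∫_{0}^{1.4} t^4·e^(-2·t) dt ÷ ∫_{0}^{∞} t^4·e^(-2·t) dt.
Using ∫ t^4·e^(-2·t) dt = -(t^4/2 + t^3 + 3·t^2/2 + 3·t/2 + 3/4)·e^(-2·t), the numerator is ≈ 0.114243 and the denominator is 3/4.
Taking the ratio, P = 0.15232.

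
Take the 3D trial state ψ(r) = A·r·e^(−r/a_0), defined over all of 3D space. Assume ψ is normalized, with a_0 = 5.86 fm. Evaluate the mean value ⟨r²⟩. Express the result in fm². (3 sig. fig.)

⟨r^2⟩ ≈ 258 fm^2

The expectation value is the |ψ|²-weighted average of r^2: ∫ r^2|ψ|² 4πr² dr.
Using ∫₀^∞ rⁿ e^(−αr) dr = n!/αⁿ⁺¹, since the A² factors cancel between numerator and denominator, ⟨r²⟩ = 15·a_0^2/2.
With a_0 = 5.86, ⟨r^2⟩ = 257.5.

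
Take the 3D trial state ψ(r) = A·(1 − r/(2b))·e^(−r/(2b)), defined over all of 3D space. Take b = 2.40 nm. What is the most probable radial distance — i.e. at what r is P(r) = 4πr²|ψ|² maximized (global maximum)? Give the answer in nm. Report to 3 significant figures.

r ≈ 12.6 nm

The maximum of P(r) = 4πr²|ψ|² occurs where its derivative vanishes.
This gives r = b·(√(5) + 3).
With b = 2.40, the most probable radial distance is 12.57 nm.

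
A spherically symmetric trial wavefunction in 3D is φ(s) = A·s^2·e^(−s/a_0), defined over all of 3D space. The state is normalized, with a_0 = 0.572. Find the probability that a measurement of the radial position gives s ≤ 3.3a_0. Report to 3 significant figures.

With dV = 4πs²ds, the probability is ∫|φ|² dV over s ≤ 3.3a_0.
A² is fixed by ∫₀^∞ 4πs²|φ|² ds = 1, i.e. A² = (45·π·a_0^7/2)^(−1).
Substituting u = s/a_0, A², 4π and the length scale all cancel in the ratio: P = ∫_{0}^{3.3} u^6·e^(-2·u) du / ∫_{0}^{∞} u^6·e^(-2·u) du.
An antiderivative of u^6·e^(-2·u) is -(4·u^6 + 12·u^5 + 30·u^4 + 60·u^3 + 90·u^2 + 90·u + 45)·e^(-2·u)/8; evaluating from 0 to 3.3 gives ≈ 2.7515, while the full integral is 45/8.
This evaluates to P = 0.4892.

P ≈ 0.489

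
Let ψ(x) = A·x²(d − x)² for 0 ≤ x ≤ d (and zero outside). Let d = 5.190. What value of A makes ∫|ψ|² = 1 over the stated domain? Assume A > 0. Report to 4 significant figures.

Normalization requires ∫|ψ|² dx = 1, integrated from 0 to d.
Expanding the polynomial and integrating term by term, the integral (without the A² prefactor) comes out to d^9/630.
So A² = (d^9/630)^(−1).
With d = 5.190: A² = 0.00023059 and A = 0.015185.

A ≈ 0.01519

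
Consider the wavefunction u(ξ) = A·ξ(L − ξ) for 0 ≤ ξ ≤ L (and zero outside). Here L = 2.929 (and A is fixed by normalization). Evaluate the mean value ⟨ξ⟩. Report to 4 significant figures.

⟨ξ⟩ = ∫ ξ |u|² dξ over the full domain.
Expanding the polynomial and integrating term by term, evaluating both integrals, ⟨ξ⟩ = L/2.
With L = 2.929, ⟨ξ⟩ = 1.4645.

⟨ξ⟩ ≈ 1.465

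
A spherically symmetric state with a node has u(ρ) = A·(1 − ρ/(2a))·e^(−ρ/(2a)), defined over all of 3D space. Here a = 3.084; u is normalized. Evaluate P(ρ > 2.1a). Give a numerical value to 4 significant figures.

Integrate the radial probability density 4πρ²|u|² over ρ > 2.1a.
The full normalization integral is A²·[8·π·a^3] = 1, fixing A².
Let t = ρ/a; then A², 4π and the length scale all cancel, so P = ∫_{2.1}^{∞} t^2·(1 - t/2)^2·e^(-t) dt ÷ ∫_{0}^{∞} t^2·(1 - t/2)^2·e^(-t) dt.
Using ∫ t^2·(1 - t/2)^2·e^(-t) dt = -(t^4/4 + t^2 + 2·t + 2)·e^(-t), the numerator is ≈ 1.89465 and the denominator is 2.
Taking the ratio yields P = 0.94732.

P ≈ 0.9473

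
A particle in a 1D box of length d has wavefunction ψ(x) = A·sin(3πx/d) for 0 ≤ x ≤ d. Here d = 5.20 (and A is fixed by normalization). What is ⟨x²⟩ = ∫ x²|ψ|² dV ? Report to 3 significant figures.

⟨x²⟩ = ∫ x^2 |ψ|² dx over the full domain.
Using sin²θ = (1 − cos 2θ)/2, evaluating both integrals, ⟨x²⟩ = -d^2/(18·π^2) + d^2/3.
With d = 5.20, ⟨x^2⟩ = 8.861.

⟨x^2⟩ ≈ 8.86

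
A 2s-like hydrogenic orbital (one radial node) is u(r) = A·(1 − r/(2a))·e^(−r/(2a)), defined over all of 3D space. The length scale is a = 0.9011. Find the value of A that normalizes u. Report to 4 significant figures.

Normalization requires ∫|u|² 4πr² dr = 1, integrated from 0 to ∞.
(Spherical symmetry: dV = 4πr² dr.)
With u = A·(1 − r/(2a))·e^(−r/(2a)), the integral evaluates to A²·[8·π·a^3].
Hence A² = 1/[8·π·a^3].
Plugging in a = 0.9011 yields A = 0.23320.

A ≈ 0.2332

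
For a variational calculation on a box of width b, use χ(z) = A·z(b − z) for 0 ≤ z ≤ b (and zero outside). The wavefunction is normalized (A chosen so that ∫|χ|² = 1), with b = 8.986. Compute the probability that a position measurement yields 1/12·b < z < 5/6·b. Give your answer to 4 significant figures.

P ≈ 0.9594

P = ∫_{1/12·b}^{5/6·b} |χ(z)|² dz.
With A² fixed by ∫|χ|² = 1, i.e. A² = (b^5/30)^(−1), substitute and integrate.
Substituting u = z/b, A² and the length scale cancel in the ratio: P = ∫_{1/12}^{5/6} u^2·(1 - u)^2 du / ∫_{0}^{1} u^2·(1 - u)^2 du.
An antiderivative of u^2·(1 - u)^2 is u^3·(6·u^2 - 15·u + 10)/30; evaluating from 1/12 to 5/6 gives ≈ 0.0319806, while the full integral is 1/30.
Evaluating gives P = 4421/4608.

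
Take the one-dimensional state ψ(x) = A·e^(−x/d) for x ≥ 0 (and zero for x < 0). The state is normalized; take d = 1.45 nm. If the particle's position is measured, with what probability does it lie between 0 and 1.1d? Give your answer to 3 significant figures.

P ≈ 0.889

|ψ|² is the probability density, so P = ∫_{0}^{1.1d} |ψ|² dx.
Since A² = 1/(d/2), this is the region integral divided by the full normalization integral.
In terms of u = x/d (A² and the length scale cancel between numerator and denominator), P = [∫_{0}^{1.1} e^(-2·u) du] / [∫_{0}^{∞} e^(-2·u) du].
With ∫ e^(-2·u) du = -e^(-2·u)/2 + C, the region integral is 1/2 - e^(-11/5)/2 and the full one is 1/2.
Evaluating gives P = 0.8892.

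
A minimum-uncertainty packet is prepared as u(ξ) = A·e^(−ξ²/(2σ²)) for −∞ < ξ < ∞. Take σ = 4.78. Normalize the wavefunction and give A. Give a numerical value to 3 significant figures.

A ≈ 0.344

Normalization requires ∫|u|² dξ = 1, integrated from −∞ to ∞.
With ∫_{−∞}^{∞} ξ^(2m) e^(−αξ²) dξ = (2m−1)!!·√π / (2^m α^(m+1/2)), the integral (without the A² prefactor) comes out to √(π)·σ.
Hence A² = 1/[√(π)·σ].
With σ = 4.78: A² = 0.1180 and A = 0.3436.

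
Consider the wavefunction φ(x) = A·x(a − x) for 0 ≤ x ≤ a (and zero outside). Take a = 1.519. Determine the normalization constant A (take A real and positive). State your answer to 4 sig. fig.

A ≈ 1.926

We need A² ∫|f|² dx = 1, taking the integral from 0 to a.
∫|φ|² dx = A²·(a^5/30).
So A² = (a^5/30)^(−1).
With a = 1.519: A² = 3.7096 and A = 1.9260.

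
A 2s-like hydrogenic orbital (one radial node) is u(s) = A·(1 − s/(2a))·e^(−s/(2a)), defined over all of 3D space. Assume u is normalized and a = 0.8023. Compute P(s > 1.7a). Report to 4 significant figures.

Integrate the radial probability density 4πs²|u|² over s > 1.7a.
The full normalization integral is A²·[8·π·a^3] = 1, fixing A².
In terms of t = s/a (A², 4π and the length scale all cancel between numerator and denominator), P = [∫_{1.7}^{∞} t^2·(1 - t/2)^2·e^(-t) dt] / [∫_{0}^{∞} t^2·(1 - t/2)^2·e^(-t) dt].
With ∫ t^2·(1 - t/2)^2·e^(-t) dt = -(t^4/4 + t^2 + 2·t + 2)·e^(-t) + C, the region integral is ≈ 1.89589 and the full one is 2.
Taking the ratio yields P = 0.94795.

P ≈ 0.9479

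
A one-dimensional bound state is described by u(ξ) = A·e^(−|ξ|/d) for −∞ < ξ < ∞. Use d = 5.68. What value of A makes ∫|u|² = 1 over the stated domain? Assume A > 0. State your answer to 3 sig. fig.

A ≈ 0.420

Normalization requires ∫|u|² dξ = 1, integrated from −∞ to ∞.
Recall ∫₀^∞ ξ^m e^(−ξ/β) dξ = m!·β^(m+1), with u = A·e^(−|ξ|/d), the integral evaluates to A²·[d].
Setting this equal to 1 gives A² = 1/(d).
Substituting d = 5.68 gives A² = 0.1761, so A = 0.4196.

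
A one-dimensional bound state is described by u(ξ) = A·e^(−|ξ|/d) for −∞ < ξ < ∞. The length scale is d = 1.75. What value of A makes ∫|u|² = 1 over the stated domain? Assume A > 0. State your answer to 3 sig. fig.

A ≈ 0.756

The normalization condition is ∫|u|² dξ = 1 from −∞ to ∞.
Recall ∫₀^∞ ξ^m e^(−ξ/β) dξ = m!·β^(m+1), ∫|u|² dξ = A²·(d).
Setting this equal to 1 gives A² = 1/(d).
Plugging in d = 1.75 yields A = 0.7559.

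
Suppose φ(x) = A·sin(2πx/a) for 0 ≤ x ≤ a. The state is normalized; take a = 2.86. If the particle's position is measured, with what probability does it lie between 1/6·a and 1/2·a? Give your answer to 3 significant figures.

P ≈ 0.402

The probability is P = ∫ |φ|² dx over [1/6·a, 1/2·a].
Since A² = 1/(a/2), this is the region integral divided by the full normalization integral.
Let u = x/a; then A² and the length scale cancel, so P = ∫_{1/6}^{1/2} sin(2·π·u)^2 du ÷ ∫_{0}^{1} sin(2·π·u)^2 du.
An antiderivative of sin(2·π·u)^2 is u/2 - sin(4·π·u)/(8·π); evaluating from 1/6 to 1/2 gives √(3)/(16·π) + 1/6, while the full integral is 1/2.
This works out to P = (√(3)/8 + π/3)/π.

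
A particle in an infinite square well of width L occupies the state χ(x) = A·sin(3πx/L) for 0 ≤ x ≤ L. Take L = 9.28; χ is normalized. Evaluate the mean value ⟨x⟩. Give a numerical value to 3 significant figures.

The expectation value is the |χ|²-weighted average of x: ∫ x|χ|² dx.
With ∫₀^L sin²(nπx/L) dx = L/2, since the A² factors cancel between numerator and denominator, ⟨x⟩ = L/2.
With L = 9.28, ⟨x⟩ = 4.640.

⟨x⟩ ≈ 4.64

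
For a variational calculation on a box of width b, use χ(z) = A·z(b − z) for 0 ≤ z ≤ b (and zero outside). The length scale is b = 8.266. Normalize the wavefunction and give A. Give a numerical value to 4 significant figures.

Normalization requires ∫|χ|² dz = 1, integrated from 0 to b.
Expanding the polynomial and integrating term by term, carrying out the integral gives A² · b^5/30.
Hence A² = 1/[b^5/30].
Substituting b = 8.266 gives A² = 0.00077740, so A = 0.027882.

A ≈ 0.02788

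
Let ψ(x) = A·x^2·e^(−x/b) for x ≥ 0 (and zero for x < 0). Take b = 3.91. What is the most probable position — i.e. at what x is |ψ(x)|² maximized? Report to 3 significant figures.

Set d/dx [|ψ(x)|²] = 0 and solve for x > 0.
This gives x = 2·b.
With b = 3.91, the most probable position is 7.820.

x ≈ 7.82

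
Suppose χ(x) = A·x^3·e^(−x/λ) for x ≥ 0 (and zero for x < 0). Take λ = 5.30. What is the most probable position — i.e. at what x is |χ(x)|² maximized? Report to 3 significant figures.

x ≈ 15.9

The maximum of |χ(x)|² occurs where its derivative vanishes.
This gives x = 3·λ.
With λ = 5.30, the most probable position is 15.90.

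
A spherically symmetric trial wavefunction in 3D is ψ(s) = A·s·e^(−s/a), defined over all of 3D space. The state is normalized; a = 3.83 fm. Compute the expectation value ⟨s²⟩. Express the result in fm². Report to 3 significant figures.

⟨s²⟩ = ∫ s^2 |ψ|² 4πs² ds over the full domain.
Since the A² factors cancel between numerator and denominator, ⟨s²⟩ = 15·a^2/2.
Putting a = 3.83 gives 110.0.

⟨s^2⟩ ≈ 110 fm^2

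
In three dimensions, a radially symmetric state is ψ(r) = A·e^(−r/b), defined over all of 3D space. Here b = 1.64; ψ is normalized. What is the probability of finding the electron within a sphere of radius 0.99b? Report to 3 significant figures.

P = ∫ |ψ|² 4πr² dr over r ≤ 0.99b.
A² is fixed by ∫₀^∞ 4πr²|ψ|² dr = 1, i.e. A² = (π·b^3)^(−1).
Let u = r/b; then A², 4π and the length scale all cancel, so P = ∫_{0}^{0.99} u^2·e^(-2·u) du ÷ ∫_{0}^{∞} u^2·e^(-2·u) du.
An antiderivative of u^2·e^(-2·u) is -(2·u^2 + 2·u + 1)·e^(-2·u)/4; evaluating from 0 to 0.99 gives ≈ 0.079478, while the full integral is 1/4.
Taking the ratio yields P = 0.3179.

P ≈ 0.318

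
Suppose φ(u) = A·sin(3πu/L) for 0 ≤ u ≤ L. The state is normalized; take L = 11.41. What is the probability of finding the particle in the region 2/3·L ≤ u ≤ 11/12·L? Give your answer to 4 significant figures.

P ≈ 0.3031

|φ|² is the probability density, so P = ∫_{2/3·L}^{11/12·L} |φ|² du.
Since A² = 1/(L/2), this is the region integral divided by the full normalization integral.
In terms of t = u/L (A² and the length scale cancel between numerator and denominator), P = [∫_{2/3}^{11/12} sin(3·π·t)^2 dt] / [∫_{0}^{1} sin(3·π·t)^2 dt].
With ∫ sin(3·π·t)^2 dt = t/2 - sin(6·π·t)/(12·π) + C, the region integral is 1/(12·π) + 1/8 and the full one is 1/2.
Evaluating gives P = (2 + 3·π)/(12·π).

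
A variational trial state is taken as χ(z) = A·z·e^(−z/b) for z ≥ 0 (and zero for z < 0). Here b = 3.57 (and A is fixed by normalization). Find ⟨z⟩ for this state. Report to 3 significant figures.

The expectation value is the |χ|²-weighted average of z: ∫ z|χ|² dz.
Using ∫₀^∞ zⁿ e^(−αz) dz = n!/αⁿ⁺¹, since the A² factors cancel between numerator and denominator, ⟨z⟩ = 3·b/2.
With b = 3.57, ⟨z⟩ = 5.355.

⟨z⟩ ≈ 5.36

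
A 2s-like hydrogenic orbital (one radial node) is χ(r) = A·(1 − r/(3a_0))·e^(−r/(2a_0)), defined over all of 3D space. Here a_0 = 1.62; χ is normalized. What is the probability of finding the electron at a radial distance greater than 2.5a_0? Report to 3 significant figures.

P = ∫ |χ|² 4πr² dr over r > 2.5a_0.
A² is fixed by ∫₀^∞ 4πr²|χ|² dr = 1, i.e. A² = (8·π·a_0^3/3)^(−1).
Let u = r/a_0; then A², 4π and the length scale all cancel, so P = ∫_{2.5}^{∞} u^2·(1 - u/3)^2·e^(-u) du ÷ ∫_{0}^{∞} u^2·(1 - u/3)^2·e^(-u) du.
An antiderivative of u^2·(1 - u/3)^2·e^(-u) is (-u^4 + 2·u^3 - 3·u^2 - 6·u - 6)·e^(-u)/9; evaluating from 2.5 to ∞ gives 761·e^(-5/2)/144, while the full integral is 2/3.
The region integral divided by the full integral gives P = 0.6507.

P ≈ 0.651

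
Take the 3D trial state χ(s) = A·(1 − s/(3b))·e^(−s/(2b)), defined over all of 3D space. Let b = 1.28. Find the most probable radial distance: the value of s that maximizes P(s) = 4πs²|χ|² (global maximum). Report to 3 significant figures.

s ≈ 1.28

Set d/ds [P(s) = 4πs²|χ|²] = 0 and solve for s > 0.
Solving yields s = b.
With b = 1.28, the most probable radial distance is 1.280.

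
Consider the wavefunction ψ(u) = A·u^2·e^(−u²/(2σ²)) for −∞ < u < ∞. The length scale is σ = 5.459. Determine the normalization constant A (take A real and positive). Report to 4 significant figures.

A ≈ 0.01246

Require ∫ |ψ|² du = 1 over the whole domain.
Differentiating ∫e^(−αu²) du = √(π/α) under α to get the higher moments, the integral (without the A² prefactor) comes out to 3·√(π)·σ^5/4.
Hence A² = 1/[3·√(π)·σ^5/4].
Substituting σ = 5.459 gives A² = 0.00015517, so A = 0.012457.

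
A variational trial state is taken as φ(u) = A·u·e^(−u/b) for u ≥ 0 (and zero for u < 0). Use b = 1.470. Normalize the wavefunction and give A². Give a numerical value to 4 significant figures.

The normalization condition is ∫|φ|² du = 1 from 0 to ∞.
With ∫₀^∞ u^2 e^(−αu) du = 2!/α^3, with φ = A·u·e^(−u/b), the integral evaluates to A²·[b^3/4].
So A² = (b^3/4)^(−1).
With b = 1.470: A² = 1.2592 and A = 1.1222.

A^2 ≈ 1.259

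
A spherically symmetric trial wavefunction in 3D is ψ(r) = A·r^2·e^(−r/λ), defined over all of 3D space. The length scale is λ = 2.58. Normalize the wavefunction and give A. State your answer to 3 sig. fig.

A ≈ 0.00431

We need A² ∫|f|² 4πr² dr = 1, taking the integral from 0 to ∞.
The angular integral contributes 4π, leaving ∫₀^∞ r²|ψ|² dr.
With ∫₀^∞ r^6 e^(−αr) dr = 6!/α^7, ∫|ψ|² 4πr² dr = A²·(45·π·λ^7/2).
So A² = (45·π·λ^7/2)^(−1).
With λ = 2.58: A² = 0.00001859 and A = 0.004312.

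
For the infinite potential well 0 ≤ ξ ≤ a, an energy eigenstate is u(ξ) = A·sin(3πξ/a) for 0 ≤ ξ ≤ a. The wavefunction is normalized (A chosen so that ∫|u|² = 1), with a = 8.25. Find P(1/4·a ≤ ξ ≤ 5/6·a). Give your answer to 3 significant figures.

P = ∫_{1/4·a}^{5/6·a} |u(ξ)|² dξ.
The normalization integral ∫|u|²dξ over the whole domain equals a/2·A², and A² cancels in the ratio.
In terms of t = ξ/a (A² and the length scale cancel between numerator and denominator), P = [∫_{1/4}^{5/6} sin(3·π·t)^2 dt] / [∫_{0}^{1} sin(3·π·t)^2 dt].
With ∫ sin(3·π·t)^2 dt = t/2 - sin(6·π·t)/(12·π) + C, the region integral is 7/24 - 1/(12·π) and the full one is 1/2.
Taking the ratio, P = (-2 + 7·π)/(12·π).

P ≈ 0.530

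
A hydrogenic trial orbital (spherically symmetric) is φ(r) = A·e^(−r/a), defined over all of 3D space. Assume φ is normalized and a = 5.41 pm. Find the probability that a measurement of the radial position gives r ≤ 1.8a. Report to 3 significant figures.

P ≈ 0.697

P = ∫ |φ|² 4πr² dr over r ≤ 1.8a.
The full normalization integral is A²·[π·a^3] = 1, fixing A².
Substituting u = r/a, A², 4π and the length scale all cancel in the ratio: P = ∫_{0}^{1.8} u^2·e^(-2·u) du / ∫_{0}^{∞} u^2·e^(-2·u) du.
Using ∫ u^2·e^(-2·u) du = -(2·u^2 + 2·u + 1)·e^(-2·u)/4, the numerator is 1/4 - 277·e^(-18/5)/100 and the denominator is 1/4.
The region integral divided by the full integral gives P = 0.6973.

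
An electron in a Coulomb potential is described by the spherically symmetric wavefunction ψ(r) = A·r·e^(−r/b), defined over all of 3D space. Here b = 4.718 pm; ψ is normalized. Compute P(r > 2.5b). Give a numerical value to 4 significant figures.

Integrate the radial probability density 4πr²|ψ|² over r > 2.5b.
Normalization gives A² = 1/(3·π·b^5).
Let u = r/b; then A², 4π and the length scale all cancel, so P = ∫_{2.5}^{∞} u^4·e^(-2·u) du ÷ ∫_{0}^{∞} u^4·e^(-2·u) du.
With ∫ u^4·e^(-2·u) du = -(u^4/2 + u^3 + 3·u^2/2 + 3·u/2 + 3/4)·e^(-2·u) + C, the region integral is 1569·e^(-5)/32 and the full one is 3/4.
This evaluates to P = 0.44049.

P ≈ 0.4405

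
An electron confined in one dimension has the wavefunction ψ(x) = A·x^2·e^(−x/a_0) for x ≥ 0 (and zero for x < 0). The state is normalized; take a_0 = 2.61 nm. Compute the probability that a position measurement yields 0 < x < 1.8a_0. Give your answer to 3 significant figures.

The probability is P = ∫ |ψ|² dx over [0, 1.8a_0].
Since A² = 1/(3·a_0^5/4), this is the region integral divided by the full normalization integral.
In terms of u = x/a_0 (A² and the length scale cancel between numerator and denominator), P = [∫_{0}^{1.8} u^4·e^(-2·u) du] / [∫_{0}^{∞} u^4·e^(-2·u) du].
An antiderivative of u^4·e^(-2·u) is -(u^4/2 + u^3 + 3·u^2/2 + 3·u/2 + 3/4)·e^(-2·u); evaluating from 0 to 1.8 gives ≈ 0.22017, while the full integral is 3/4.
This works out to P = 0.2936.

P ≈ 0.294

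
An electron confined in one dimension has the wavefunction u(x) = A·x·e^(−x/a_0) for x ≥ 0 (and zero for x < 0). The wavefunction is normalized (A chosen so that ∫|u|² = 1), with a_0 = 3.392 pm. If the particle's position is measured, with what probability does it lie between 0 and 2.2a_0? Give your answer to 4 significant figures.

P ≈ 0.8149

P = ∫_{0}^{2.2a_0} |u(x)|² dx.
Since A² = 1/(a_0^3/4), this is the region integral divided by the full normalization integral.
In terms of t = x/a_0 (A² and the length scale cancel between numerator and denominator), P = [∫_{0}^{2.2} t^2·e^(-2·t) dt] / [∫_{0}^{∞} t^2·e^(-2·t) dt].
An antiderivative of t^2·e^(-2·t) is -(2·t^2 + 2·t + 1)·e^(-2·t)/4; evaluating from 0 to 2.2 gives 1/4 - 377·e^(-22/5)/100, while the full integral is 1/4.
The result is P = 0.81486.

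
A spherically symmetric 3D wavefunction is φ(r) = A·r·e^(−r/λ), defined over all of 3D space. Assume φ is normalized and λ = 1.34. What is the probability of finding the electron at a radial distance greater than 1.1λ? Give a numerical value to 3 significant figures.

P ≈ 0.928

P = ∫ |φ|² 4πr² dr over r > 1.1λ.
Normalization gives A² = 1/(3·π·λ^5).
In terms of u = r/λ (A², 4π and the length scale all cancel between numerator and denominator), P = [∫_{1.1}^{∞} u^4·e^(-2·u) du] / [∫_{0}^{∞} u^4·e^(-2·u) du].
With ∫ u^4·e^(-2·u) du = -(u^4/2 + u^3 + 3·u^2/2 + 3·u/2 + 3/4)·e^(-2·u) + C, the region integral is ≈ 0.69563 and the full one is 3/4.
This evaluates to P = 0.9275.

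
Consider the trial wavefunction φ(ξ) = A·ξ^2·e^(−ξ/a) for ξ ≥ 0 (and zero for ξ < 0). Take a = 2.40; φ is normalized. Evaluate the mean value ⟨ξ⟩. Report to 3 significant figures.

⟨ξ⟩ ≈ 6.00

The expectation value is the |φ|²-weighted average of ξ: ∫ ξ|φ|² dξ.
With ∫₀^∞ ξ^5 e^(−αξ) dξ = 5!/α^6, the ratio of the moment integral to the normalization integral gives ⟨ξ⟩ = 5·a/2.
Putting a = 2.40 gives 6.000.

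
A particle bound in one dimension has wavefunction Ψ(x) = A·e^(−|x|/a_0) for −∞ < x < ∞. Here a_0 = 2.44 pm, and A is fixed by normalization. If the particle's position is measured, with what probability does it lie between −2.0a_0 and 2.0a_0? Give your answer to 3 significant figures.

The probability is P = ∫ |Ψ|² dx over [−2.0a_0, 2.0a_0].
Since A² = 1/(a_0), this is the region integral divided by the full normalization integral.
By symmetry take twice the x ≥ 0 contribution in numerator and denominator; the 2's cancel. In terms of u = x/a_0 (A² and the length scale cancel between numerator and denominator), P = [∫_{0}^{2.0} e^(-2·u) du] / [∫_{0}^{∞} e^(-2·u) du].
With ∫ e^(-2·u) du = -e^(-2·u)/2 + C, the region integral is 1/2 - e^(-4)/2 and the full one is 1/2.
Taking the ratio, P = 0.9817.

P ≈ 0.982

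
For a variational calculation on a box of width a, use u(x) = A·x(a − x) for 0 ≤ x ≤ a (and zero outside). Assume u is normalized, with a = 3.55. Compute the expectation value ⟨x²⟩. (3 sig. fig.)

By definition ⟨x²⟩ = ∫ x^2 |u(x)|² dx.
The ratio of the moment integral to the normalization integral gives ⟨x²⟩ = 2·a^2/7.
Putting a = 3.55 gives 3.601.

⟨x^2⟩ ≈ 3.60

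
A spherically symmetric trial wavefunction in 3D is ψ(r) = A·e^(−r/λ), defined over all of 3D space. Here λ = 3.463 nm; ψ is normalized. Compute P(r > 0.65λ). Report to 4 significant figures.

P = ∫ |ψ|² 4πr² dr over r > 0.65λ.
The full normalization integral is A²·[π·λ^3] = 1, fixing A².
Substituting u = r/λ, A², 4π and the length scale all cancel in the ratio: P = ∫_{0.65}^{∞} u^2·e^(-2·u) du / ∫_{0}^{∞} u^2·e^(-2·u) du.
An antiderivative of u^2·e^(-2·u) is -(2·u^2 + 2·u + 1)·e^(-2·u)/4; evaluating from 0.65 to ∞ gives 629·e^(-13/10)/800, while the full integral is 1/4.
This evaluates to P = 0.85711.

P ≈ 0.8571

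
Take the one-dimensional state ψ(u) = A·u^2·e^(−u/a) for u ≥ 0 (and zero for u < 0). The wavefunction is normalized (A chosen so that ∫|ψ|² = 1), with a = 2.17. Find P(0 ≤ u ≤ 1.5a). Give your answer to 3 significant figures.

P ≈ 0.185

P = ∫_{0}^{1.5a} |ψ(u)|² du.
With A² fixed by ∫|ψ|² = 1, i.e. A² = (3·a^5/4)^(−1), substitute and integrate.
Substituting t = u/a, A² and the length scale cancel in the ratio: P = ∫_{0}^{1.5} t^4·e^(-2·t) dt / ∫_{0}^{∞} t^4·e^(-2·t) dt.
With ∫ t^4·e^(-2·t) dt = -(t^4/2 + t^3 + 3·t^2/2 + 3·t/2 + 3/4)·e^(-2·t) + C, the region integral is 3/4 - 393·e^(-3)/32 and the full one is 3/4.
Taking the ratio, P = 0.1847.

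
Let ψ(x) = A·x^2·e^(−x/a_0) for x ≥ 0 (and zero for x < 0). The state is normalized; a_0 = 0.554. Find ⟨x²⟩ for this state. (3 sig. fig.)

⟨x^2⟩ ≈ 2.30

⟨x²⟩ = ∫ x^2 |ψ|² dx over the full domain.
Since the A² factors cancel between numerator and denominator, ⟨x²⟩ = 15·a_0^2/2.
Putting a_0 = 0.554 gives 2.302.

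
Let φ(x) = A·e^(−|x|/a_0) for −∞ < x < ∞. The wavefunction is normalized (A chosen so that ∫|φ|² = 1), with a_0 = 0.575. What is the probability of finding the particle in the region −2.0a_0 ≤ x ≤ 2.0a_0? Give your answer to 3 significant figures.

The probability is P = ∫ |φ|² dx over [−2.0a_0, 2.0a_0].
With A² fixed by ∫|φ|² = 1, i.e. A² = (a_0)^(−1), substitute and integrate.
By symmetry take twice the x ≥ 0 contribution in numerator and denominator; the 2's cancel. In terms of u = x/a_0 (A² and the length scale cancel between numerator and denominator), P = [∫_{0}^{2.0} e^(-2·u) du] / [∫_{0}^{∞} e^(-2·u) du].
With ∫ e^(-2·u) du = -e^(-2·u)/2 + C, the region integral is 1/2 - e^(-4)/2 and the full one is 1/2.
Evaluating gives P = 0.9817.

P ≈ 0.982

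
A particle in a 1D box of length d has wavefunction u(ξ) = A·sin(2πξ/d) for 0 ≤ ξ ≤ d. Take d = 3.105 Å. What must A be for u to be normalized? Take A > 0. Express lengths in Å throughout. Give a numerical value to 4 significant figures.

We need A² ∫|f|² dξ = 1, taking the integral from 0 to d.
With ∫₀^d sin²(nπξ/d) dξ = d/2, the integral (without the A² prefactor) comes out to d/2.
With d = 3.105: A² = 0.64412 and A = 0.80257.

A ≈ 0.8026 Å^(-1/2)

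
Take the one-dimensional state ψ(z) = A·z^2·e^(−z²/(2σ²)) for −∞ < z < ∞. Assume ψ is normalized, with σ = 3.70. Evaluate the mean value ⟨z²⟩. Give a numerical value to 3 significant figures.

⟨z^2⟩ ≈ 34.2

The expectation value is the |ψ|²-weighted average of z^2: ∫ z^2|ψ|² dz.
The ratio of the moment integral to the normalization integral gives ⟨z²⟩ = 5·σ^2/2.
With σ = 3.70, ⟨z^2⟩ = 34.23.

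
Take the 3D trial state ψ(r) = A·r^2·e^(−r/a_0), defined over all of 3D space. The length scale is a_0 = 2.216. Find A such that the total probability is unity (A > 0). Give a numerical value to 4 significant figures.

A ≈ 0.007342

We need A² ∫|f|² 4πr² dr = 1, taking the integral from 0 to ∞.
In 3D with spherical symmetry the volume element is 4πr² dr.
∫|ψ|² 4πr² dr = A²·(45·π·a_0^7/2).
Hence A² = 1/[45·π·a_0^7/2].
With a_0 = 2.216: A² = 0.000053911 and A = 0.0073424.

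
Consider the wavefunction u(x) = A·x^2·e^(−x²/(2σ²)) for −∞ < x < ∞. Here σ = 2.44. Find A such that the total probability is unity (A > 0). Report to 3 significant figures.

The normalization condition is ∫|u|² dx = 1 from −∞ to ∞.
With ∫_{−∞}^{∞} x^(2m) e^(−αx²) dx = (2m−1)!!·√π / (2^m α^(m+1/2)), ∫|u|² dx = A²·(3·√(π)·σ^5/4).
Hence A² = 1/[3·√(π)·σ^5/4].
Substituting σ = 2.44 gives A² = 0.008698, so A = 0.09326.

A ≈ 0.0933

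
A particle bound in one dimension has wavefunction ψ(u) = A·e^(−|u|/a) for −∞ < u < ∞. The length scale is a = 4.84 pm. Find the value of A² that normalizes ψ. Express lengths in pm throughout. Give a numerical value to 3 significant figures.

Require ∫ |ψ|² du = 1 over the whole domain.
Carrying out the integral gives A² · a.
Hence A² = 1/[a].
Plugging in a = 4.84 yields A = 0.4545.

A^2 ≈ 0.207 pm^(-1)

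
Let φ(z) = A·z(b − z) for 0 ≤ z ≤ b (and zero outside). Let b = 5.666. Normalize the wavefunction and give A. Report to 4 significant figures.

A ≈ 0.07168

The normalization condition is ∫|φ|² dz = 1 from 0 to b.
Expanding the polynomial and integrating term by term, ∫|φ|² dz = A²·(b^5/30).
Hence A² = 1/[b^5/30].
Plugging in b = 5.666 yields A = 0.071675.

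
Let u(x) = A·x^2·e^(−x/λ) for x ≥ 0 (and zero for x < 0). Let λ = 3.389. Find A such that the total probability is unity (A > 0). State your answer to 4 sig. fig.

A ≈ 0.05461

Normalization requires ∫|u|² dx = 1, integrated from 0 to ∞.
Carrying out the integral gives A² · 3·λ^5/4.
Plugging in λ = 3.389 yields A = 0.054612.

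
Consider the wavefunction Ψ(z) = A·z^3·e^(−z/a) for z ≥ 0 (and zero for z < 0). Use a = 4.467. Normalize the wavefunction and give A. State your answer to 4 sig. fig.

Normalization requires ∫|Ψ|² dz = 1, integrated from 0 to ∞.
With Ψ = A·z^3·e^(−z/a), the integral evaluates to A²·[45·a^7/8].
Setting this equal to 1 gives A² = 1/(45·a^7/8).
Substituting a = 4.467 gives A² = 0.0000050092, so A = 0.0022381.

A ≈ 0.002238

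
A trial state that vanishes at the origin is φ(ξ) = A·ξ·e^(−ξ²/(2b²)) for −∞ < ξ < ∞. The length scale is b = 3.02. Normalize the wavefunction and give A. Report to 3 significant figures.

A ≈ 0.202

Require ∫ |φ|² dξ = 1 over the whole domain.
With ∫_{−∞}^{∞} ξ^(2m) e^(−αξ²) dξ = (2m−1)!!·√π / (2^m α^(m+1/2)), ∫|φ|² dξ = A²·(√(π)·b^3/2).
Hence A² = 1/[√(π)·b^3/2].
Substituting b = 3.02 gives A² = 0.04097, so A = 0.2024.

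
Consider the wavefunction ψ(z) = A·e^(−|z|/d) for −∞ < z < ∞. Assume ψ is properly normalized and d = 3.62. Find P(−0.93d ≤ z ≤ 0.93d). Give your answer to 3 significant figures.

P = ∫_{−0.93d}^{0.93d} |ψ(z)|² dz.
Since A² = 1/(d), this is the region integral divided by the full normalization integral.
Both integrals are even about z = 0, so only the z ≥ 0 halves are needed (the factors of 2 cancel). Substituting u = z/d, A² and the length scale cancel in the ratio: P = ∫_{0}^{0.93} e^(-2·u) du / ∫_{0}^{∞} e^(-2·u) du.
With ∫ e^(-2·u) du = -e^(-2·u)/2 + C, the region integral is 1/2 - e^(-93/50)/2 and the full one is 1/2.
Taking the ratio, P = 0.8443.

P ≈ 0.844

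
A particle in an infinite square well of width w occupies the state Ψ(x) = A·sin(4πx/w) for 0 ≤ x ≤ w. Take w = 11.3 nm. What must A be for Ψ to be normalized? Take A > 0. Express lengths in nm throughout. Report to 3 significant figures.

A ≈ 0.421 nm^(-1/2)

Require ∫ |Ψ|² dx = 1 over the whole domain.
Using sin²θ = (1 − cos 2θ)/2, with Ψ = A·sin(4πx/w), the integral evaluates to A²·[w/2].
So A² = (w/2)^(−1).
With w = 11.3: A² = 0.1770 and A = 0.4207.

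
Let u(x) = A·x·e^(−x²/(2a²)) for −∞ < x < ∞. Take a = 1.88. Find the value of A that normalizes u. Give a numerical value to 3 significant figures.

A ≈ 0.412

We need A² ∫|f|² dx = 1, taking the integral from −∞ to ∞.
Differentiating ∫e^(−αx²) dx = √(π/α) under α to get the higher moments, with u = A·x·e^(−x²/(2a²)), the integral evaluates to A²·[√(π)·a^3/2].
Plugging in a = 1.88 yields A = 0.4121.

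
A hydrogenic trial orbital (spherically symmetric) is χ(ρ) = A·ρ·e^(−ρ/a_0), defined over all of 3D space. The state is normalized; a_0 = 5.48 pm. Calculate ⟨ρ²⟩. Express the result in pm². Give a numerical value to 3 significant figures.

⟨ρ^2⟩ ≈ 225 pm^2

⟨ρ²⟩ = ∫ ρ^2 |χ|² 4πρ² dρ over the full domain.
Recall ∫₀^∞ ρ^m e^(−ρ/β) dρ = m!·β^(m+1), the ratio of the moment integral to the normalization integral gives ⟨ρ²⟩ = 15·a_0^2/2.
With a_0 = 5.48, ⟨ρ^2⟩ = 225.2.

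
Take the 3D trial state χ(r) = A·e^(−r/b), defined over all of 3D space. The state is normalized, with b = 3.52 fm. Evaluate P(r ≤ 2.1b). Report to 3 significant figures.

P ≈ 0.790

With dV = 4πr²dr, the probability is ∫|χ|² dV over r ≤ 2.1b.
Normalization gives A² = 1/(π·b^3).
In terms of u = r/b (A², 4π and the length scale all cancel between numerator and denominator), P = [∫_{0}^{2.1} u^2·e^(-2·u) du] / [∫_{0}^{∞} u^2·e^(-2·u) du].
An antiderivative of u^2·e^(-2·u) is -(2·u^2 + 2·u + 1)·e^(-2·u)/4; evaluating from 0 to 2.1 gives 1/4 - 701·e^(-21/5)/200, while the full integral is 1/4.
Taking the ratio yields P = 0.7898.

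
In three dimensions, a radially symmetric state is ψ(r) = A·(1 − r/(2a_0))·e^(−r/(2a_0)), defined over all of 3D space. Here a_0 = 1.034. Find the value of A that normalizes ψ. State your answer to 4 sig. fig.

A ≈ 0.1897

We need A² ∫|f|² 4πr² dr = 1, taking the integral from 0 to ∞.
In 3D with spherical symmetry the volume element is 4πr² dr.
The integral (without the A² prefactor) comes out to 8·π·a_0^3.
Hence A² = 1/[8·π·a_0^3].
Substituting a_0 = 1.034 gives A² = 0.035991, so A = 0.18971.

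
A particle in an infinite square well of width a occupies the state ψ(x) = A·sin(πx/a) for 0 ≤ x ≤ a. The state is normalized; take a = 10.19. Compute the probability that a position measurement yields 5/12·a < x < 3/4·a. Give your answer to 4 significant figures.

|ψ|² is the probability density, so P = ∫_{5/12·a}^{3/4·a} |ψ|² dx.
The normalization integral ∫|ψ|²dx over the whole domain equals a/2·A², and A² cancels in the ratio.
Substituting u = x/a, A² and the length scale cancel in the ratio: P = ∫_{5/12}^{3/4} sin(π·u)^2 du / ∫_{0}^{1} sin(π·u)^2 du.
Using ∫ sin(π·u)^2 du = u/2 - sin(2·π·u)/(4·π), the numerator is 3/(8·π) + 1/6 and the denominator is 1/2.
This works out to P = (9 + 4·π)/(12·π).

P ≈ 0.5721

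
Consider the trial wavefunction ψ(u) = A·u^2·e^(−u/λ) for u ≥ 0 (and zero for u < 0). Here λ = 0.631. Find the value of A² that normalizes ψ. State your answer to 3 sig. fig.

Require ∫ |ψ|² du = 1 over the whole domain.
Recall ∫₀^∞ u^m e^(−u/β) du = m!·β^(m+1), with ψ = A·u^2·e^(−u/λ), the integral evaluates to A²·[3·λ^5/4].
So A² = (3·λ^5/4)^(−1).
With λ = 0.631: A² = 13.33 and A = 3.651.

A^2 ≈ 13.3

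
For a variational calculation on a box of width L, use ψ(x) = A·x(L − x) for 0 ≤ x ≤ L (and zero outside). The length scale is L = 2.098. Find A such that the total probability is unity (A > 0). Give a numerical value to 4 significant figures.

The normalization condition is ∫|ψ|² dx = 1 from 0 to L.
Expanding the polynomial and integrating term by term, the integral (without the A² prefactor) comes out to L^5/30.
Hence A² = 1/[L^5/30].
Plugging in L = 2.098 yields A = 0.85911.

A ≈ 0.8591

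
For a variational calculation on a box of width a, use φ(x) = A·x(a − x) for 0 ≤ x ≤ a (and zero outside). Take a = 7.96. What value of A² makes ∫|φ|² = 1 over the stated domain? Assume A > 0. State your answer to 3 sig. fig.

Normalization requires ∫|φ|² dx = 1, integrated from 0 to a.
Carrying out the integral gives A² · a^5/30.
Hence A² = 1/[a^5/30].
With a = 7.96: A² = 0.0009388 and A = 0.03064.

A^2 ≈ 0.000939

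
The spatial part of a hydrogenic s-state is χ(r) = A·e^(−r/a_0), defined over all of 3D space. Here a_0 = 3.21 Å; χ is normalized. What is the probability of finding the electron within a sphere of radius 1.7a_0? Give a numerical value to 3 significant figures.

With dV = 4πr²dr, the probability is ∫|χ|² dV over r ≤ 1.7a_0.
Normalization gives A² = 1/(π·a_0^3).
Let u = r/a_0; then A², 4π and the length scale all cancel, so P = ∫_{0}^{1.7} u^2·e^(-2·u) du ÷ ∫_{0}^{∞} u^2·e^(-2·u) du.
Using ∫ u^2·e^(-2·u) du = -(2·u^2 + 2·u + 1)·e^(-2·u)/4, the numerator is 1/4 - 509·e^(-17/5)/200 and the denominator is 1/4.
The region integral divided by the full integral gives P = 0.6603.

P ≈ 0.660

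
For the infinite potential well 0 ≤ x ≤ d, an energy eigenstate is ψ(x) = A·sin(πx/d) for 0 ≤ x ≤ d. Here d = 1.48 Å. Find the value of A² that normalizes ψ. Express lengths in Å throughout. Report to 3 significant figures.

Normalization requires ∫|ψ|² dx = 1, integrated from 0 to d.
With ψ = A·sin(πx/d), the integral evaluates to A²·[d/2].
Setting this equal to 1 gives A² = 1/(d/2).
Substituting d = 1.48 gives A² = 1.351, so A = 1.162.

A^2 ≈ 1.35 Å^(-1)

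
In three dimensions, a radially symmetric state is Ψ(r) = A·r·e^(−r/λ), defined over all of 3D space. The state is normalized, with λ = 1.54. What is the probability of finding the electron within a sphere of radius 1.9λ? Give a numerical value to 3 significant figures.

P ≈ 0.332

With dV = 4πr²dr, the probability is ∫|Ψ|² dV over r ≤ 1.9λ.
A² is fixed by ∫₀^∞ 4πr²|Ψ|² dr = 1, i.e. A² = (3·π·λ^5)^(−1).
Substituting u = r/λ, A², 4π and the length scale all cancel in the ratio: P = ∫_{0}^{1.9} u^4·e^(-2·u) du / ∫_{0}^{∞} u^4·e^(-2·u) du.
Using ∫ u^4·e^(-2·u) du = -(u^4/2 + u^3 + 3·u^2/2 + 3·u/2 + 3/4)·e^(-2·u), the numerator is ≈ 0.24912 and the denominator is 3/4.
This evaluates to P = 0.3322.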